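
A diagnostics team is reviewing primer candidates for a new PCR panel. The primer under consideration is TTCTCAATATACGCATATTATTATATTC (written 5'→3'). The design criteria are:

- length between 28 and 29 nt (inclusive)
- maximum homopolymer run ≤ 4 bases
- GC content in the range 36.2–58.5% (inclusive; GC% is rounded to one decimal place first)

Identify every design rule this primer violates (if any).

Fails: GC content.

Base counts: A=9, T=13, G=1, C=5 (length 28).
length: length 28 ✓
homopolymer run: longest run = 2 ✓
GC content: GC 6/28 = 21.4%, outside 36.2–58.5% ✗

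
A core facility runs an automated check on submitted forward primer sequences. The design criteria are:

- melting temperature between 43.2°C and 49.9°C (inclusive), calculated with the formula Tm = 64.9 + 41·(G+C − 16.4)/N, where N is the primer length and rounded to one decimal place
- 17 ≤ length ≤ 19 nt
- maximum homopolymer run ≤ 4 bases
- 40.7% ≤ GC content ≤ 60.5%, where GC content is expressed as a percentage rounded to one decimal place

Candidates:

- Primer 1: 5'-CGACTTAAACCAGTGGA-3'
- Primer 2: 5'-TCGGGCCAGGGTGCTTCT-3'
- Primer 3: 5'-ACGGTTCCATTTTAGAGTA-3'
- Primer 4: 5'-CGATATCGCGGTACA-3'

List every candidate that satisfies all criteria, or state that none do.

Primer 1 only.

Primer 1 (17 nt, A=6 T=3 G=4 C=4): Tm = 64.9 + 41·(8 − 16.4)/17 = 44.6°C ✓; length 17 ✓; longest run = 3 ✓; GC 8/17 = 47.1% ✓ — passes.
Primer 2 (18 nt, A=1 T=5 G=7 C=5): Tm = 64.9 + 41·(12 − 16.4)/18 = 54.9°C, outside 43.2–49.9°C ✗; length 18 ✓; longest run = 3 ✓; GC 12/18 = 66.7%, outside 40.7–60.5% ✗ — fails.
Primer 3 (19 nt, A=5 T=7 G=4 C=3): Tm = 64.9 + 41·(7 − 16.4)/19 = 44.6°C ✓; length 19 ✓; longest run = 4 ✓; GC 7/19 = 36.8%, outside 40.7–60.5% ✗ — fails.
Primer 4 (15 nt, A=4 T=3 G=4 C=4): Tm = 64.9 + 41·(8 − 16.4)/15 = 41.9°C, outside 43.2–49.9°C ✗; length 15, outside 17–19 ✗; longest run = 2 ✓; GC 8/15 = 53.3% ✓ — fails.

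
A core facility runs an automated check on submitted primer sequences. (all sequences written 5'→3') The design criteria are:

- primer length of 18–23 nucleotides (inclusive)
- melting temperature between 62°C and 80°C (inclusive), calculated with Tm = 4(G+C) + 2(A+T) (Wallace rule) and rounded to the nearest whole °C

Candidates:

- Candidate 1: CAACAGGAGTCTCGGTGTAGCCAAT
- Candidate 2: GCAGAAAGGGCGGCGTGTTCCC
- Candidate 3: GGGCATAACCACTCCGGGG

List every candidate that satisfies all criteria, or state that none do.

Candidate 1 (25 nt, A=7 T=5 G=7 C=6): length 25, outside 18–23 ✗; Tm = 2·12 + 4·13 = 76°C ✓ — fails.
Candidate 2 (22 nt, A=4 T=3 G=9 C=6): length 22 ✓; Tm = 2·7 + 4·15 = 74°C ✓ — passes.
Candidate 3 (19 nt, A=4 T=2 G=7 C=6): length 19 ✓; Tm = 2·6 + 4·13 = 64°C ✓ — passes.

Candidate 2 and Candidate 3.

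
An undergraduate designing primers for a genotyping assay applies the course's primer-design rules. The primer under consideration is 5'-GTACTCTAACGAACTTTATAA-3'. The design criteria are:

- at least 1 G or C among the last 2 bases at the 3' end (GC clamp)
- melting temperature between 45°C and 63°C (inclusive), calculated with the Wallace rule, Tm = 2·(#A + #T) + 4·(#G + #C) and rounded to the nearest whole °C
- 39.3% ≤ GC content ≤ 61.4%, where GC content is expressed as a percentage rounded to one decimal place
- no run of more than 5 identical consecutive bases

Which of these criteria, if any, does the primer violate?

Base counts: A=8, T=7, G=2, C=4 (length 21).
GC clamp: 3' end AA has 0 G/C, need ≥1 ✗
Tm: Tm = 2·15 + 4·6 = 54°C ✓
GC content: GC 6/21 = 28.6%, outside 39.3–61.4% ✗
homopolymer run: longest run = 3 ✓

Fails: GC clamp, GC content.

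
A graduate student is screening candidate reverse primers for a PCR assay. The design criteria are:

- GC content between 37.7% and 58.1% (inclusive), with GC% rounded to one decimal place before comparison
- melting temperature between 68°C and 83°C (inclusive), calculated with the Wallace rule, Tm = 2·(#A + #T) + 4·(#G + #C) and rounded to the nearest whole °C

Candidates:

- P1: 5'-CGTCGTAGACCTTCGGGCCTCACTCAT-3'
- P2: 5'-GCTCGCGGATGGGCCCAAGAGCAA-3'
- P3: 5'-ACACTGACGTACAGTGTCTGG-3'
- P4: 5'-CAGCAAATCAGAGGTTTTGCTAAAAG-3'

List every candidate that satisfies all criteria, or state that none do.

P1 (27 nt, A=4 T=7 G=6 C=10): GC 16/27 = 59.3%, outside 37.7–58.1% ✗; Tm = 2·11 + 4·16 = 86°C, outside 68–83°C ✗ — fails.
P2 (24 nt, A=6 T=2 G=9 C=7): GC 16/24 = 66.7%, outside 37.7–58.1% ✗; Tm = 2·8 + 4·16 = 80°C ✓ — fails.
P3 (21 nt, A=5 T=5 G=6 C=5): GC 11/21 = 52.4% ✓; Tm = 2·10 + 4·11 = 64°C, outside 68–83°C ✗ — fails.
P4 (26 nt, A=10 T=6 G=6 C=4): GC 10/26 = 38.5% ✓; Tm = 2·16 + 4·10 = 72°C ✓ — passes.

P4 only.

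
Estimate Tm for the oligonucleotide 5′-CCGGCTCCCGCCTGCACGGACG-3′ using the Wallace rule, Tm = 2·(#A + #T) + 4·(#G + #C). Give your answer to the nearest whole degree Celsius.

Base counts: A=2, T=2, G=7, C=11 (length 22).
Tm = 2·(2+2) + 4·(7+11) = 2·4 + 4·18 = 8 + 72 = 80°C.

80°C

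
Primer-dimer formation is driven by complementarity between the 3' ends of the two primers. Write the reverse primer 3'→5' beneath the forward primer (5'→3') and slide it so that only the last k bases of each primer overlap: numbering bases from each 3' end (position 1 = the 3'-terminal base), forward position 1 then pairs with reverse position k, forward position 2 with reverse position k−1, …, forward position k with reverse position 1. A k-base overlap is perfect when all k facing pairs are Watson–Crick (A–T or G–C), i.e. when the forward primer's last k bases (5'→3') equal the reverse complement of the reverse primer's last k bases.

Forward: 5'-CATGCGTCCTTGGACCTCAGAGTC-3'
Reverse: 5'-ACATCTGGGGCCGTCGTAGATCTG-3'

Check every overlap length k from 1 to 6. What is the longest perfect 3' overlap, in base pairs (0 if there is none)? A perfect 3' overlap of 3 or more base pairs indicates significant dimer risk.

Longest perfect overlap: 1 complementary base pair; below the dimer-risk threshold (threshold 3).

Last 6 bases (5'→3') — forward …AGAGTC, reverse …GATCTG.
Reverse complement of the reverse primer's last 6 bases: CAGATC; its first k bases are the reverse complement of the reverse primer's last k bases, so a perfect k-base overlap needs the forward primer's last k bases to equal them.
Comparing (forward last k vs required): k=1: C vs C ✓; k=2: TC vs CA ✗; k=3: GTC vs CAG ✗; k=4: AGTC vs CAGA ✗; k=5: GAGTC vs CAGAT ✗; k=6: AGAGTC vs CAGATC ✗.
Only k = 1 is perfect, so the longest perfect 3' overlap is 1.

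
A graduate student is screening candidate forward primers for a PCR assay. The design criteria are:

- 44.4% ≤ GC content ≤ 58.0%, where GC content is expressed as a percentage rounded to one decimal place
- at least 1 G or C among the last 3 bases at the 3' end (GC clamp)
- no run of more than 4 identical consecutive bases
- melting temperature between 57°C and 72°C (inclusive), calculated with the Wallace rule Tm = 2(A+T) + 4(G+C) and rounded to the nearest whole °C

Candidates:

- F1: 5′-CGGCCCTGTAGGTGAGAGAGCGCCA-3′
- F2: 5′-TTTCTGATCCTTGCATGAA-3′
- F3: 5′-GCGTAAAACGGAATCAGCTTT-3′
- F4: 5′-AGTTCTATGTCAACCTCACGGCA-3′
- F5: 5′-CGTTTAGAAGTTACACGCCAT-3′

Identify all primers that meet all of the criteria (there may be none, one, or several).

F1 (25 nt, A=5 T=3 G=10 C=7): GC 17/25 = 68.0%, outside 44.4–58.0% ✗; 3' end CCA has 2 G/C ✓; longest run = 3 ✓; Tm = 2·8 + 4·17 = 84°C, outside 57–72°C ✗ — fails.
F2 (19 nt, A=4 T=8 G=3 C=4): GC 7/19 = 36.8%, outside 44.4–58.0% ✗; 3' end GAA has 1 G/C ✓; longest run = 3 ✓; Tm = 2·12 + 4·7 = 52°C, outside 57–72°C ✗ — fails.
F3 (21 nt, A=7 T=5 G=5 C=4): GC 9/21 = 42.9%, outside 44.4–58.0% ✗; 3' end TTT has 0 G/C, need ≥1 ✗; longest run = 4 ✓; Tm = 2·12 + 4·9 = 60°C ✓ — fails.
F4 (23 nt, A=6 T=6 G=4 C=7): GC 11/23 = 47.8% ✓; 3' end GCA has 2 G/C ✓; longest run = 2 ✓; Tm = 2·12 + 4·11 = 68°C ✓ — passes.
F5 (21 nt, A=6 T=6 G=4 C=5): GC 9/21 = 42.9%, outside 44.4–58.0% ✗; 3' end CAT has 1 G/C ✓; longest run = 3 ✓; Tm = 2·12 + 4·9 = 60°C ✓ — fails.

F4 only.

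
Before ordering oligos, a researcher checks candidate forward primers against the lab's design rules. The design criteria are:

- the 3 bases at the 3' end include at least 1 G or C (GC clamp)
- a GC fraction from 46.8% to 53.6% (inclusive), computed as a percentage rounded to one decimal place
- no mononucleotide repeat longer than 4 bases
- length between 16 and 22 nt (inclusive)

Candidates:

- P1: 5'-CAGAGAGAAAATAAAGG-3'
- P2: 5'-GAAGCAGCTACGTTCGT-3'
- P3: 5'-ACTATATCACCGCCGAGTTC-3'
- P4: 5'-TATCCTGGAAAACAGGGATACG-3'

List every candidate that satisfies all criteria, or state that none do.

P2 and P3.

P1 (17 nt, A=10 T=1 G=5 C=1): 3' end AGG has 2 G/C ✓; GC 6/17 = 35.3%, outside 46.8–53.6% ✗; longest run = 4 ✓; length 17 ✓ — fails.
P2 (17 nt, A=4 T=4 G=5 C=4): 3' end CGT has 2 G/C ✓; GC 9/17 = 52.9% ✓; longest run = 2 ✓; length 17 ✓ — passes.
P3 (20 nt, A=5 T=5 G=3 C=7): 3' end TTC has 1 G/C ✓; GC 10/20 = 50.0% ✓; longest run = 2 ✓; length 20 ✓ — passes.
P4 (22 nt, A=8 T=4 G=6 C=4): 3' end ACG has 2 G/C ✓; GC 10/22 = 45.5%, outside 46.8–53.6% ✗; longest run = 4 ✓; length 22 ✓ — fails.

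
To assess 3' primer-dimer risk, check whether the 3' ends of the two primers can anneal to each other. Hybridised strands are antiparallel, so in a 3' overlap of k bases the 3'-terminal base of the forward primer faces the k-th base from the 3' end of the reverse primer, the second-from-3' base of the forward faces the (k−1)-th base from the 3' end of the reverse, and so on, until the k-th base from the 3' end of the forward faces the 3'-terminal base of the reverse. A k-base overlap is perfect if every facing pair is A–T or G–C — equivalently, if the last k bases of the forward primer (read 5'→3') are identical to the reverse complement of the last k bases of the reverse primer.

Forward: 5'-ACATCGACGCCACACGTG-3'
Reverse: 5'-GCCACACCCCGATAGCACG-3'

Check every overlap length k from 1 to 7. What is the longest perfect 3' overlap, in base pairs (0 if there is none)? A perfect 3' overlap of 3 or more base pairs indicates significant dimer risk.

Longest perfect overlap: 4 complementary base pairs; significant dimer risk (threshold 3).

Last 7 bases (5'→3') — forward …ACACGTG, reverse …TAGCACG.
Reverse complement of the reverse primer's last 7 bases: CGTGCTA; its first k bases are the reverse complement of the reverse primer's last k bases, so a perfect k-base overlap needs the forward primer's last k bases to equal them.
Comparing (forward last k vs required): k=1: G vs C ✗; k=2: TG vs CG ✗; k=3: GTG vs CGT ✗; k=4: CGTG vs CGTG ✓; k=5: ACGTG vs CGTGC ✗; k=6: CACGTG vs CGTGCT ✗; k=7: ACACGTG vs CGTGCTA ✗.
Only k = 4 is perfect, so the longest perfect 3' overlap is 4.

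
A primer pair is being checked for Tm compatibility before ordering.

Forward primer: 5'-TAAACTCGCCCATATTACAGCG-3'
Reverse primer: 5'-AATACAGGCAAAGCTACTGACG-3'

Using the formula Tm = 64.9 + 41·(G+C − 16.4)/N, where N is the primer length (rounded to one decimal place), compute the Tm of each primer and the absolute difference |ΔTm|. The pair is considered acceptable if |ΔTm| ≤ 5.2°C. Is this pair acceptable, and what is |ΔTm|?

Forward: G+C = 10, N = 22 → Tm = 64.9 + 41·(10 − 16.4)/22 = 53.0°C.
Reverse: G+C = 10, N = 22 → Tm = 64.9 + 41·(10 − 16.4)/22 = 53.0°C.
|ΔTm| = |53.0 − 53.0| = 0.0°C, ≤ 5.2°C.

|ΔTm| = 0.0°C; the pair is acceptable.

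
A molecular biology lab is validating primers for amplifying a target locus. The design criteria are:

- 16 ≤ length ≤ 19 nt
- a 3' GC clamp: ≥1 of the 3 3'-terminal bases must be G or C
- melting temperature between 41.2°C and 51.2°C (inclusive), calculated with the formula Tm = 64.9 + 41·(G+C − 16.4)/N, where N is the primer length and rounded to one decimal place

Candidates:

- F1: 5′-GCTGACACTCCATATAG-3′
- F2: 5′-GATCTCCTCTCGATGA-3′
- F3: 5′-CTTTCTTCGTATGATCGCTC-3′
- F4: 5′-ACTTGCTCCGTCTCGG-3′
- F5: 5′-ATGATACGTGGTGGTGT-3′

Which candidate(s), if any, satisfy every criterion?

F1, F2, F4 and F5.

F1 (17 nt, A=5 T=4 G=3 C=5): length 17 ✓; 3' end TAG has 1 G/C ✓; Tm = 64.9 + 41·(8 − 16.4)/17 = 44.6°C ✓ — passes.
F2 (16 nt, A=3 T=5 G=3 C=5): length 16 ✓; 3' end TGA has 1 G/C ✓; Tm = 64.9 + 41·(8 − 16.4)/16 = 43.4°C ✓ — passes.
F3 (20 nt, A=2 T=9 G=3 C=6): length 20, outside 16–19 ✗; 3' end CTC has 2 G/C ✓; Tm = 64.9 + 41·(9 − 16.4)/20 = 49.7°C ✓ — fails.
F4 (16 nt, A=1 T=5 G=4 C=6): length 16 ✓; 3' end CGG has 3 G/C ✓; Tm = 64.9 + 41·(10 − 16.4)/16 = 48.5°C ✓ — passes.
F5 (17 nt, A=3 T=6 G=7 C=1): length 17 ✓; 3' end TGT has 1 G/C ✓; Tm = 64.9 + 41·(8 − 16.4)/17 = 44.6°C ✓ — passes.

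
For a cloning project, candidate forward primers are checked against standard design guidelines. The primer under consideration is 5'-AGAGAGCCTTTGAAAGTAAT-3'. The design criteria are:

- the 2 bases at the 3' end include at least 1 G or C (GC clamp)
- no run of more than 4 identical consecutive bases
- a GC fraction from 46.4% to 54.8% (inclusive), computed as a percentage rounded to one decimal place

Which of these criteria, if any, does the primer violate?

Fails: GC clamp, GC content.

Base counts: A=8, T=5, G=5, C=2 (length 20).
GC clamp: 3' end AT has 0 G/C, need ≥1 ✗
homopolymer run: longest run = 3 ✓
GC content: GC 7/20 = 35.0%, outside 46.4–54.8% ✗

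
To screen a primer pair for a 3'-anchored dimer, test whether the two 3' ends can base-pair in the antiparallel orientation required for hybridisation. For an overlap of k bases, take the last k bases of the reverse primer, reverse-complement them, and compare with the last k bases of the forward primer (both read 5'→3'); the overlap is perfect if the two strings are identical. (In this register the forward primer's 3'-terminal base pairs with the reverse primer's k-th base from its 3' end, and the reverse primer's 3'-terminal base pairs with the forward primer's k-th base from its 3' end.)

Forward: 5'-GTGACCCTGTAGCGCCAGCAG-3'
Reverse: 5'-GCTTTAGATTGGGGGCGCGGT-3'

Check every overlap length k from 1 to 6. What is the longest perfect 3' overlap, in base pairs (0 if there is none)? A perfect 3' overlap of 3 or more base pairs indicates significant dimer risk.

Last 6 bases (5'→3') — forward …CAGCAG, reverse …CGCGGT.
Reverse complement of the reverse primer's last 6 bases: ACCGCG; its first k bases are the reverse complement of the reverse primer's last k bases, so a perfect k-base overlap needs the forward primer's last k bases to equal them.
Comparing (forward last k vs required): k=1: G vs A ✗; k=2: AG vs AC ✗; k=3: CAG vs ACC ✗; k=4: GCAG vs ACCG ✗; k=5: AGCAG vs ACCGC ✗; k=6: CAGCAG vs ACCGCG ✗.
No overlap length from 1 to 6 is perfect, so the longest perfect 3' overlap is 0.

Longest perfect overlap: 0 complementary base pairs; below the dimer-risk threshold (threshold 3).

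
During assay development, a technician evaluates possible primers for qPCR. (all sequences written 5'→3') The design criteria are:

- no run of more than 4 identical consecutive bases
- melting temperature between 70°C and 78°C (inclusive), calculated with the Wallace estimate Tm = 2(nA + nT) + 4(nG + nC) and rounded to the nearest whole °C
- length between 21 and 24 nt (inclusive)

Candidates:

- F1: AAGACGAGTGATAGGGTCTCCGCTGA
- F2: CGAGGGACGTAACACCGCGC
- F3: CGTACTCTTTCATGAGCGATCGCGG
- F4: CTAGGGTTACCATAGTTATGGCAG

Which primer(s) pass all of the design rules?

F1 (26 nt, A=7 T=5 G=9 C=5): longest run = 3 ✓; Tm = 2·12 + 4·14 = 80°C, outside 70–78°C ✗; length 26, outside 21–24 ✗ — fails.
F2 (20 nt, A=5 T=1 G=7 C=7): longest run = 3 ✓; Tm = 2·6 + 4·14 = 68°C, outside 70–78°C ✗; length 20, outside 21–24 ✗ — fails.
F3 (25 nt, A=4 T=7 G=7 C=7): longest run = 3 ✓; Tm = 2·11 + 4·14 = 78°C ✓; length 25, outside 21–24 ✗ — fails.
F4 (24 nt, A=6 T=7 G=7 C=4): longest run = 3 ✓; Tm = 2·13 + 4·11 = 70°C ✓; length 24 ✓ — passes.

F4 only.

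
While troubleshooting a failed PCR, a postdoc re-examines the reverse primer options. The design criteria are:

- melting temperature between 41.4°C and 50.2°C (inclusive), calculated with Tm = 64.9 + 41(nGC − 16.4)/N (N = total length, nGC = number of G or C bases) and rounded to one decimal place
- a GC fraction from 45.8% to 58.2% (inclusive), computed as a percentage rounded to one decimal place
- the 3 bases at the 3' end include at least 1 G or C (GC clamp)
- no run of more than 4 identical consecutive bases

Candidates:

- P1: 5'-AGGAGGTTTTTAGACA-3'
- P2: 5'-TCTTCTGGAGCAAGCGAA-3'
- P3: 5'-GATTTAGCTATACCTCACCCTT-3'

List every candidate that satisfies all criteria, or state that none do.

P1 (16 nt, A=5 T=5 G=5 C=1): Tm = 64.9 + 41·(6 − 16.4)/16 = 38.3°C, outside 41.4–50.2°C ✗; GC 6/16 = 37.5%, outside 45.8–58.2% ✗; 3' end ACA has 1 G/C ✓; longest run = 5, exceeds 4 ✗ — fails.
P2 (18 nt, A=5 T=4 G=5 C=4): Tm = 64.9 + 41·(9 − 16.4)/18 = 48.0°C ✓; GC 9/18 = 50.0% ✓; 3' end GAA has 1 G/C ✓; longest run = 2 ✓ — passes.
P3 (22 nt, A=5 T=8 G=2 C=7): Tm = 64.9 + 41·(9 − 16.4)/22 = 51.1°C, outside 41.4–50.2°C ✗; GC 9/22 = 40.9%, outside 45.8–58.2% ✗; 3' end CTT has 1 G/C ✓; longest run = 3 ✓ — fails.

P2 only.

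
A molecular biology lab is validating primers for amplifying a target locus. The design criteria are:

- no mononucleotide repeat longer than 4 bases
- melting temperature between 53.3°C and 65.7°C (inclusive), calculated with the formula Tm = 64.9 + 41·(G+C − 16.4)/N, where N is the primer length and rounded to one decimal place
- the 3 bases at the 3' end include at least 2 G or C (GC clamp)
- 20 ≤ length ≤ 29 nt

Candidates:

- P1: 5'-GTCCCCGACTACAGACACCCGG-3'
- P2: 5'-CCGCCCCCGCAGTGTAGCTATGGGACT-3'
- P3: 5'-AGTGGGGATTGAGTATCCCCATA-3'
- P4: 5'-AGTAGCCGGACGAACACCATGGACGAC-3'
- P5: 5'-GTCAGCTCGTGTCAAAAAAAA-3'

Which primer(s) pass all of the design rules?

P1 and P4.

P1 (22 nt, A=5 T=2 G=5 C=10): longest run = 4 ✓; Tm = 64.9 + 41·(15 − 16.4)/22 = 62.3°C ✓; 3' end CGG has 3 G/C ✓; length 22 ✓ — passes.
P2 (27 nt, A=4 T=5 G=8 C=10): longest run = 5, exceeds 4 ✗; Tm = 64.9 + 41·(18 − 16.4)/27 = 67.3°C, outside 53.3–65.7°C ✗; 3' end ACT has 1 G/C, need ≥2 ✗; length 27 ✓ — fails.
P3 (23 nt, A=6 T=6 G=7 C=4): longest run = 4 ✓; Tm = 64.9 + 41·(11 − 16.4)/23 = 55.3°C ✓; 3' end ATA has 0 G/C, need ≥2 ✗; length 23 ✓ — fails.
P4 (27 nt, A=9 T=2 G=8 C=8): longest run = 2 ✓; Tm = 64.9 + 41·(16 − 16.4)/27 = 64.3°C ✓; 3' end GAC has 2 G/C ✓; length 27 ✓ — passes.
P5 (21 nt, A=9 T=4 G=4 C=4): longest run = 8, exceeds 4 ✗; Tm = 64.9 + 41·(8 − 16.4)/21 = 48.5°C, outside 53.3–65.7°C ✗; 3' end AAA has 0 G/C, need ≥2 ✗; length 21 ✓ — fails.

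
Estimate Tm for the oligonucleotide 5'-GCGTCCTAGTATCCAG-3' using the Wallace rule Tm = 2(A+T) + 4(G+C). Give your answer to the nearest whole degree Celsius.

Base counts: A=3, T=4, G=4, C=5 (length 16).
Tm = 2·(3+4) + 4·(4+5) = 2·7 + 4·9 = 14 + 36 = 50°C.

50°C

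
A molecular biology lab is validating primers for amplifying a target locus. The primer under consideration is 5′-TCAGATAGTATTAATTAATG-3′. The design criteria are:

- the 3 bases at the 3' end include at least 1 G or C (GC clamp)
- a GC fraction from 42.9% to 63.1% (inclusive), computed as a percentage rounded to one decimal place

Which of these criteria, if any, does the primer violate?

Fails: GC content.

Base counts: A=8, T=8, G=3, C=1 (length 20).
GC clamp: 3' end ATG has 1 G/C ✓
GC content: GC 4/20 = 20.0%, outside 42.9–63.1% ✗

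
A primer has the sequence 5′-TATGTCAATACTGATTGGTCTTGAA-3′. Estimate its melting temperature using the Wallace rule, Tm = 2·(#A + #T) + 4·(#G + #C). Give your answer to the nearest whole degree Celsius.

Base counts: A=7, T=10, G=5, C=3 (length 25).
Tm = 2·(7+10) + 4·(5+3) = 2·17 + 4·8 = 34 + 32 = 66°C.

66°C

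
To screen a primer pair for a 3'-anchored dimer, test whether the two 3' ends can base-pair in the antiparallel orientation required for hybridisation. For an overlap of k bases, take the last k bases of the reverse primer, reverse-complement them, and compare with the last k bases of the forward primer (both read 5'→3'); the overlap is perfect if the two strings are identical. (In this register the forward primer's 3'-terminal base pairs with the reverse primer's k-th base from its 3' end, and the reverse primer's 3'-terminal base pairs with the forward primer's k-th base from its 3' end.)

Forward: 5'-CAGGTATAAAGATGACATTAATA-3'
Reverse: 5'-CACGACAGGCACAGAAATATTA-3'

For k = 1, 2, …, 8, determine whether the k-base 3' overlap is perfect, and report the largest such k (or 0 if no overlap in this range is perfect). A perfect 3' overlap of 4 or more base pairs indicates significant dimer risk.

Last 8 bases (5'→3') — forward …CATTAATA, reverse …AAATATTA.
Reverse complement of the reverse primer's last 8 bases: TAATATTT; its first k bases are the reverse complement of the reverse primer's last k bases, so a perfect k-base overlap needs the forward primer's last k bases to equal them.
Comparing (forward last k vs required): k=1: A vs T ✗; k=2: TA vs TA ✓; k=3: ATA vs TAA ✗; k=4: AATA vs TAAT ✗; k=5: TAATA vs TAATA ✓; k=6: TTAATA vs TAATAT ✗; k=7: ATTAATA vs TAATATT ✗; k=8: CATTAATA vs TAATATTT ✗.
Perfect overlaps at k = 2, 5; the largest is 5.

Longest perfect overlap: 5 complementary base pairs; significant dimer risk (threshold 4).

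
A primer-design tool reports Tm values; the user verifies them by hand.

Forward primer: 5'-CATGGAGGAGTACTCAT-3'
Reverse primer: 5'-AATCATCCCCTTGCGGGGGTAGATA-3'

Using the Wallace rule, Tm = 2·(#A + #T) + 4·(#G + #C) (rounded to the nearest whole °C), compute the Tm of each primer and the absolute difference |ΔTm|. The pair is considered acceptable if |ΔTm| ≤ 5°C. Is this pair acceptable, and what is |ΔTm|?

|ΔTm| = 26°C; the pair is not acceptable.

Forward: A=5 T=4 G=5 C=3 → Tm = 2·9 + 4·8 = 50°C.
Reverse: A=6 T=6 G=7 C=6 → Tm = 2·12 + 4·13 = 76°C.
|ΔTm| = |50 − 76| = 26°C, > 5°C.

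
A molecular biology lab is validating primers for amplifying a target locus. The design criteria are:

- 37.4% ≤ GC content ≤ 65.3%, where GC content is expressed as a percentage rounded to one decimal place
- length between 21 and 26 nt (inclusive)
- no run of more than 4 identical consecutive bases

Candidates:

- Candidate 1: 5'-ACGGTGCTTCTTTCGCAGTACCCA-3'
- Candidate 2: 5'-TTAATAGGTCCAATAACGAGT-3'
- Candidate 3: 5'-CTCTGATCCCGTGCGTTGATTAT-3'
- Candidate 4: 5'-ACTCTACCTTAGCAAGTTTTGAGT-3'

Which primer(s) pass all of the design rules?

Candidate 1, Candidate 3 and Candidate 4.

Candidate 1 (24 nt, A=4 T=7 G=5 C=8): GC 13/24 = 54.2% ✓; length 24 ✓; longest run = 3 ✓ — passes.
Candidate 2 (21 nt, A=8 T=6 G=4 C=3): GC 7/21 = 33.3%, outside 37.4–65.3% ✗; length 21 ✓; longest run = 2 ✓ — fails.
Candidate 3 (23 nt, A=3 T=9 G=5 C=6): GC 11/23 = 47.8% ✓; length 23 ✓; longest run = 3 ✓ — passes.
Candidate 4 (24 nt, A=6 T=9 G=4 C=5): GC 9/24 = 37.5% ✓; length 24 ✓; longest run = 4 ✓ — passes.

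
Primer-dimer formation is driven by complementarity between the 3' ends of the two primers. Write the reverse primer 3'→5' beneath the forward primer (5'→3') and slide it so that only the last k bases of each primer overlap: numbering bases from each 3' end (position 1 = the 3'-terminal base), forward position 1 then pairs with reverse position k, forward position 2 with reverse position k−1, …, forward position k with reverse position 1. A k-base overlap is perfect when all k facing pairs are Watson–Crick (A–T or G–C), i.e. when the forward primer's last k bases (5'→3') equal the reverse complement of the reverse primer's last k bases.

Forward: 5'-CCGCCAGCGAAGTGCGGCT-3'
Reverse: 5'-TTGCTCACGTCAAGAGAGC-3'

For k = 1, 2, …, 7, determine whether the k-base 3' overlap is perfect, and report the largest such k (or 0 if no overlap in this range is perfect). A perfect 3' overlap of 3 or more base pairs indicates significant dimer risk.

Longest perfect overlap: 3 complementary base pairs; significant dimer risk (threshold 3).

Last 7 bases (5'→3') — forward …TGCGGCT, reverse …AGAGAGC.
Reverse complement of the reverse primer's last 7 bases: GCTCTCT; its first k bases are the reverse complement of the reverse primer's last k bases, so a perfect k-base overlap needs the forward primer's last k bases to equal them.
Comparing (forward last k vs required): k=1: T vs G ✗; k=2: CT vs GC ✗; k=3: GCT vs GCT ✓; k=4: GGCT vs GCTC ✗; k=5: CGGCT vs GCTCT ✗; k=6: GCGGCT vs GCTCTC ✗; k=7: TGCGGCT vs GCTCTCT ✗.
Only k = 3 is perfect, so the longest perfect 3' overlap is 3.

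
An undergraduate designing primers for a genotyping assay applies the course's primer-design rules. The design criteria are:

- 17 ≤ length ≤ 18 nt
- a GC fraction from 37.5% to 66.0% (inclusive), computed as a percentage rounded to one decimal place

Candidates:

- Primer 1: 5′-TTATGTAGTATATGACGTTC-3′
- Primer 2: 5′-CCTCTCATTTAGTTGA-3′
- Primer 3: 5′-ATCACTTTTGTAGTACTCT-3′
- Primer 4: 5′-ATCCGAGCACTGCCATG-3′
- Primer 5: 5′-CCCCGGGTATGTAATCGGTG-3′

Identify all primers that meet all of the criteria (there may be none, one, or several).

Primer 1 (20 nt, A=5 T=9 G=4 C=2): length 20, outside 17–18 ✗; GC 6/20 = 30.0%, outside 37.5–66.0% ✗ — fails.
Primer 2 (16 nt, A=3 T=7 G=2 C=4): length 16, outside 17–18 ✗; GC 6/16 = 37.5% ✓ — fails.
Primer 3 (19 nt, A=4 T=9 G=2 C=4): length 19, outside 17–18 ✗; GC 6/19 = 31.6%, outside 37.5–66.0% ✗ — fails.
Primer 4 (17 nt, A=4 T=3 G=4 C=6): length 17 ✓; GC 10/17 = 58.8% ✓ — passes.
Primer 5 (20 nt, A=3 T=5 G=7 C=5): length 20, outside 17–18 ✗; GC 12/20 = 60.0% ✓ — fails.

Primer 4 only.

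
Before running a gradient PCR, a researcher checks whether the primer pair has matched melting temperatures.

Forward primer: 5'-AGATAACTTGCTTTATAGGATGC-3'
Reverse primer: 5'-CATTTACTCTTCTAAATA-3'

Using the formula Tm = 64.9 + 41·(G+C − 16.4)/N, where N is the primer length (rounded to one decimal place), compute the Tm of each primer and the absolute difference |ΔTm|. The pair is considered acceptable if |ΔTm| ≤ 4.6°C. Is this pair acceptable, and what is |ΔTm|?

|ΔTm| = 13.2°C; the pair is not acceptable.

Forward: G+C = 8, N = 23 → Tm = 64.9 + 41·(8 − 16.4)/23 = 49.9°C.
Reverse: G+C = 4, N = 18 → Tm = 64.9 + 41·(4 − 16.4)/18 = 36.7°C.
|ΔTm| = |49.9 − 36.7| = 13.2°C, > 4.6°C.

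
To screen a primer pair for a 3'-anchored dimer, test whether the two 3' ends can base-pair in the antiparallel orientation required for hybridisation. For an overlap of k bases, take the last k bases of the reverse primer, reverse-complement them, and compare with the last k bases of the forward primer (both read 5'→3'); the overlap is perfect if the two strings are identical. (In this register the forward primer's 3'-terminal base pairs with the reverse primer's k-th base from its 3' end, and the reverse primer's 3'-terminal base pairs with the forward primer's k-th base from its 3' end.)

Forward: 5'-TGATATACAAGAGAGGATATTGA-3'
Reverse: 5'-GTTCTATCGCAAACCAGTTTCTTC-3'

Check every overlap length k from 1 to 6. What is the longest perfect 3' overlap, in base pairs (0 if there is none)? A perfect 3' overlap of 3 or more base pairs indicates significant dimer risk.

Last 6 bases (5'→3') — forward …TATTGA, reverse …TTCTTC.
Reverse complement of the reverse primer's last 6 bases: GAAGAA; its first k bases are the reverse complement of the reverse primer's last k bases, so a perfect k-base overlap needs the forward primer's last k bases to equal them.
Comparing (forward last k vs required): k=1: A vs G ✗; k=2: GA vs GA ✓; k=3: TGA vs GAA ✗; k=4: TTGA vs GAAG ✗; k=5: ATTGA vs GAAGA ✗; k=6: TATTGA vs GAAGAA ✗.
Only k = 2 is perfect, so the longest perfect 3' overlap is 2.

Longest perfect overlap: 2 complementary base pairs; below the dimer-risk threshold (threshold 3).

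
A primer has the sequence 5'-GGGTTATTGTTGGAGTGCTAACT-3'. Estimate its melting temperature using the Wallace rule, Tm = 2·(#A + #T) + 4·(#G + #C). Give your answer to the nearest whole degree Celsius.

Base counts: A=4, T=9, G=8, C=2 (length 23).
Tm = 2·(4+9) + 4·(8+2) = 2·13 + 4·10 = 26 + 40 = 66°C.

66°C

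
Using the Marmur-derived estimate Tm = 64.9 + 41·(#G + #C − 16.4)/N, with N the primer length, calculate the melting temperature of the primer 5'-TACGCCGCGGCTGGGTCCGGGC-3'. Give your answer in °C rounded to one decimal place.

Base counts: A=1, T=3, G=10, C=8; G+C = 18, N = 22.
Tm = 64.9 + 41·(18 − 16.4)/22 = 64.9 + 65.60/22 = 67.9°C.

67.9°C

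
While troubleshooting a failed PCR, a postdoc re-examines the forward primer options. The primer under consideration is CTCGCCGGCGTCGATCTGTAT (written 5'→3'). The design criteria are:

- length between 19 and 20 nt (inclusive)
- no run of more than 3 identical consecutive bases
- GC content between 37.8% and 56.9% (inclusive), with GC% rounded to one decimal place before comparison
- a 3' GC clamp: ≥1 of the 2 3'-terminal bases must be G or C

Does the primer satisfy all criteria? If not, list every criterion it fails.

Base counts: A=2, T=6, G=6, C=7 (length 21).
length: length 21, outside 19–20 ✗
homopolymer run: longest run = 2 ✓
GC content: GC 13/21 = 61.9%, outside 37.8–56.9% ✗
GC clamp: 3' end AT has 0 G/C, need ≥1 ✗

Fails: length, GC content, GC clamp.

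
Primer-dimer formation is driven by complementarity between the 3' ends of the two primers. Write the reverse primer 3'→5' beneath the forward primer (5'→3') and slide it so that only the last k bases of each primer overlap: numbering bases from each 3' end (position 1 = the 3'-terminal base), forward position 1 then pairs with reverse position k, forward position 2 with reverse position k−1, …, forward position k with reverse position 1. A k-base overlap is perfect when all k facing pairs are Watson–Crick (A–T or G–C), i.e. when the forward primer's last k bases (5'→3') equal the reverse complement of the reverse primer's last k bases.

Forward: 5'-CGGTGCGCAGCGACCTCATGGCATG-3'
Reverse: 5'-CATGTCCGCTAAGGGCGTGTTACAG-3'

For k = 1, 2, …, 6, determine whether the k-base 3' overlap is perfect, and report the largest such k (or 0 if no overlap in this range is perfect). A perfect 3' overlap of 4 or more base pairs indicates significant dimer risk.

Last 6 bases (5'→3') — forward …GGCATG, reverse …TTACAG.
Reverse complement of the reverse primer's last 6 bases: CTGTAA; its first k bases are the reverse complement of the reverse primer's last k bases, so a perfect k-base overlap needs the forward primer's last k bases to equal them.
Comparing (forward last k vs required): k=1: G vs C ✗; k=2: TG vs CT ✗; k=3: ATG vs CTG ✗; k=4: CATG vs CTGT ✗; k=5: GCATG vs CTGTA ✗; k=6: GGCATG vs CTGTAA ✗.
No overlap length from 1 to 6 is perfect, so the longest perfect 3' overlap is 0.

Longest perfect overlap: 0 complementary base pairs; below the dimer-risk threshold (threshold 4).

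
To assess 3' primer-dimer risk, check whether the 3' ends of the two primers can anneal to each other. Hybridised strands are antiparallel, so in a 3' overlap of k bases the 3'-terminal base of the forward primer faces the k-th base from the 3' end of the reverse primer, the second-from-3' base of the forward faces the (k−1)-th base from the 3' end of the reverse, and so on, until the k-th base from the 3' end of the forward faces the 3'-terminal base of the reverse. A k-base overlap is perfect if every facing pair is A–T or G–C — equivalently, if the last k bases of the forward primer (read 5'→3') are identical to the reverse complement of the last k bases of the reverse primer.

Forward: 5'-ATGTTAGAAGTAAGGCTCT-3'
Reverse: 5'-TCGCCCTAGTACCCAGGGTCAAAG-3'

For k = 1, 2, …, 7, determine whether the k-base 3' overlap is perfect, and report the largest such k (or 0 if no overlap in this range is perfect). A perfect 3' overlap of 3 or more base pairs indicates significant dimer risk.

Longest perfect overlap: 2 complementary base pairs; below the dimer-risk threshold (threshold 3).

Last 7 bases (5'→3') — forward …AGGCTCT, reverse …GTCAAAG.
Reverse complement of the reverse primer's last 7 bases: CTTTGAC; its first k bases are the reverse complement of the reverse primer's last k bases, so a perfect k-base overlap needs the forward primer's last k bases to equal them.
Comparing (forward last k vs required): k=1: T vs C ✗; k=2: CT vs CT ✓; k=3: TCT vs CTT ✗; k=4: CTCT vs CTTT ✗; k=5: GCTCT vs CTTTG ✗; k=6: GGCTCT vs CTTTGA ✗; k=7: AGGCTCT vs CTTTGAC ✗.
Only k = 2 is perfect, so the longest perfect 3' overlap is 2.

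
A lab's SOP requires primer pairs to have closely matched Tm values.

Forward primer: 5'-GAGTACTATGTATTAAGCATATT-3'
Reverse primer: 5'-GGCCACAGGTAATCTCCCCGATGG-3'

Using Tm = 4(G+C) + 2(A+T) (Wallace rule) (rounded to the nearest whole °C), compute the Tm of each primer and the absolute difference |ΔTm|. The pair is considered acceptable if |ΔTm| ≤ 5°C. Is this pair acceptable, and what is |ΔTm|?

|ΔTm| = 20°C; the pair is not acceptable.

Forward: A=8 T=9 G=4 C=2 → Tm = 2·17 + 4·6 = 58°C.
Reverse: A=5 T=4 G=7 C=8 → Tm = 2·9 + 4·15 = 78°C.
|ΔTm| = |58 − 78| = 20°C, > 5°C.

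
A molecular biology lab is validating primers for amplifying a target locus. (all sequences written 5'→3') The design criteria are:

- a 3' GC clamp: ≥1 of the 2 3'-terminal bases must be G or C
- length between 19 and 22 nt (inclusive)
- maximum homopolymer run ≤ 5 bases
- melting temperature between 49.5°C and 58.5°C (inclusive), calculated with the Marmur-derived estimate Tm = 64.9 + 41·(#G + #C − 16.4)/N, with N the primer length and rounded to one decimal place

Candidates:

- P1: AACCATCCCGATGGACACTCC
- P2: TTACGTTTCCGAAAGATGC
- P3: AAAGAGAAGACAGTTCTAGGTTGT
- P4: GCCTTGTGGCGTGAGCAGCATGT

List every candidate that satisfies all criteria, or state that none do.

P1 (21 nt, A=6 T=3 G=3 C=9): 3' end CC has 2 G/C ✓; length 21 ✓; longest run = 3 ✓; Tm = 64.9 + 41·(12 − 16.4)/21 = 56.3°C ✓ — passes.
P2 (19 nt, A=5 T=6 G=4 C=4): 3' end GC has 2 G/C ✓; length 19 ✓; longest run = 3 ✓; Tm = 64.9 + 41·(8 − 16.4)/19 = 46.8°C, outside 49.5–58.5°C ✗ — fails.
P3 (24 nt, A=9 T=6 G=7 C=2): 3' end GT has 1 G/C ✓; length 24, outside 19–22 ✗; longest run = 3 ✓; Tm = 64.9 + 41·(9 − 16.4)/24 = 52.3°C ✓ — fails.
P4 (23 nt, A=3 T=6 G=9 C=5): 3' end GT has 1 G/C ✓; length 23, outside 19–22 ✗; longest run = 2 ✓; Tm = 64.9 + 41·(14 − 16.4)/23 = 60.6°C, outside 49.5–58.5°C ✗ — fails.

P1 only.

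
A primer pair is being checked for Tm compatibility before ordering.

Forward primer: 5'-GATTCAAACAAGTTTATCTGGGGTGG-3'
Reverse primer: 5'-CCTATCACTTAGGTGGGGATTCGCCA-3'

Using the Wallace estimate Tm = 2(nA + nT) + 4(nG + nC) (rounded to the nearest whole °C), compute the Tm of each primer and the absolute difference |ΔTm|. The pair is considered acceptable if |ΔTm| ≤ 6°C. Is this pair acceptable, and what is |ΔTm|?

Forward: A=7 T=8 G=8 C=3 → Tm = 2·15 + 4·11 = 74°C.
Reverse: A=5 T=7 G=7 C=7 → Tm = 2·12 + 4·14 = 80°C.
|ΔTm| = |74 − 80| = 6°C, ≤ 6°C.

|ΔTm| = 6°C; the pair is acceptable.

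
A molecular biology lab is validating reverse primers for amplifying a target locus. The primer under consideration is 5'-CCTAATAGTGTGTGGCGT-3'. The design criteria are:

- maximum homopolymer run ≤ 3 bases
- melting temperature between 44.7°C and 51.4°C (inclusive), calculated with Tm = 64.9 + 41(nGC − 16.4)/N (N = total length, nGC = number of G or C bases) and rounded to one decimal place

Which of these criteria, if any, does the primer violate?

Base counts: A=3, T=6, G=6, C=3 (length 18).
homopolymer run: longest run = 2 ✓
Tm: Tm = 64.9 + 41·(9 − 16.4)/18 = 48.0°C ✓

Meets all criteria.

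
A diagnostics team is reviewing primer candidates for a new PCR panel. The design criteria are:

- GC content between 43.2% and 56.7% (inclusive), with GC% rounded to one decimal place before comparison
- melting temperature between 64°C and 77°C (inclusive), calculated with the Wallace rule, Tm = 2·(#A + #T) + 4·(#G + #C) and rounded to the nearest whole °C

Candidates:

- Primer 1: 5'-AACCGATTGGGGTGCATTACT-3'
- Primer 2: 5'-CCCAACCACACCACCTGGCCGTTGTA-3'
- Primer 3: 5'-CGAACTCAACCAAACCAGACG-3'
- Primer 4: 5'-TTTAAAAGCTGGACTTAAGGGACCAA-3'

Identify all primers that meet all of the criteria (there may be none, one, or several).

Primer 1 (21 nt, A=5 T=6 G=6 C=4): GC 10/21 = 47.6% ✓; Tm = 2·11 + 4·10 = 62°C, outside 64–77°C ✗ — fails.
Primer 2 (26 nt, A=6 T=4 G=4 C=12): GC 16/26 = 61.5%, outside 43.2–56.7% ✗; Tm = 2·10 + 4·16 = 84°C, outside 64–77°C ✗ — fails.
Primer 3 (21 nt, A=9 T=1 G=3 C=8): GC 11/21 = 52.4% ✓; Tm = 2·10 + 4·11 = 64°C ✓ — passes.
Primer 4 (26 nt, A=10 T=6 G=6 C=4): GC 10/26 = 38.5%, outside 43.2–56.7% ✗; Tm = 2·16 + 4·10 = 72°C ✓ — fails.

Primer 3 only.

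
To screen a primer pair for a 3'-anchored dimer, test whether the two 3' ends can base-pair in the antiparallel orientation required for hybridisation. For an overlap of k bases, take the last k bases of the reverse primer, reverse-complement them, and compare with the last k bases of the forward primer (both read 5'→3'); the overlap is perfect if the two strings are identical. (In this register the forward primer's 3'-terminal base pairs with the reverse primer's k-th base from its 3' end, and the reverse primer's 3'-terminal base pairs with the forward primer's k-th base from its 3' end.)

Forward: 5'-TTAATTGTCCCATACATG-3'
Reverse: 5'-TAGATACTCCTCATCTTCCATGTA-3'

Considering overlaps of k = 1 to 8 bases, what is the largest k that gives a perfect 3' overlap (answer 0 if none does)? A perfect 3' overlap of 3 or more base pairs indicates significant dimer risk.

Last 8 bases (5'→3') — forward …CATACATG, reverse …TCCATGTA.
Reverse complement of the reverse primer's last 8 bases: TACATGGA; its first k bases are the reverse complement of the reverse primer's last k bases, so a perfect k-base overlap needs the forward primer's last k bases to equal them.
Comparing (forward last k vs required): k=1: G vs T ✗; k=2: TG vs TA ✗; k=3: ATG vs TAC ✗; k=4: CATG vs TACA ✗; k=5: ACATG vs TACAT ✗; k=6: TACATG vs TACATG ✓; k=7: ATACATG vs TACATGG ✗; k=8: CATACATG vs TACATGGA ✗.
Only k = 6 is perfect, so the longest perfect 3' overlap is 6.

Longest perfect overlap: 6 complementary base pairs; significant dimer risk (threshold 3).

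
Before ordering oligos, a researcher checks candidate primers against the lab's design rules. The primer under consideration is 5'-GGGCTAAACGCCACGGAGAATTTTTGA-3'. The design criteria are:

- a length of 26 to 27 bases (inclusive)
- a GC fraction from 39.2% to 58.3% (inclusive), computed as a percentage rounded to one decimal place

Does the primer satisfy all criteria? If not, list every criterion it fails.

Meets all criteria.

Base counts: A=8, T=6, G=8, C=5 (length 27).
length: length 27 ✓
GC content: GC 13/27 = 48.1% ✓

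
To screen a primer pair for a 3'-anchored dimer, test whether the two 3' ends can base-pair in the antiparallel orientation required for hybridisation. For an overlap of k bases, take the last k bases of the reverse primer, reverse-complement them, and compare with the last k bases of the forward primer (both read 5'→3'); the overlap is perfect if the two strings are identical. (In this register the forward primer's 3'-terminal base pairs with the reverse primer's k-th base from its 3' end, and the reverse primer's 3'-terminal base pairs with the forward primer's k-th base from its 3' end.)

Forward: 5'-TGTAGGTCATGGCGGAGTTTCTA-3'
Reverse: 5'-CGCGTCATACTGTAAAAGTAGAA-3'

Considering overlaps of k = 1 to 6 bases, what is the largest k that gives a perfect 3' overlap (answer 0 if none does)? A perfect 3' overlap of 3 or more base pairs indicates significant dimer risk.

Last 6 bases (5'→3') — forward …TTTCTA, reverse …GTAGAA.
Reverse complement of the reverse primer's last 6 bases: TTCTAC; its first k bases are the reverse complement of the reverse primer's last k bases, so a perfect k-base overlap needs the forward primer's last k bases to equal them.
Comparing (forward last k vs required): k=1: A vs T ✗; k=2: TA vs TT ✗; k=3: CTA vs TTC ✗; k=4: TCTA vs TTCT ✗; k=5: TTCTA vs TTCTA ✓; k=6: TTTCTA vs TTCTAC ✗.
Only k = 5 is perfect, so the longest perfect 3' overlap is 5.

Longest perfect overlap: 5 complementary base pairs; significant dimer risk (threshold 3).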